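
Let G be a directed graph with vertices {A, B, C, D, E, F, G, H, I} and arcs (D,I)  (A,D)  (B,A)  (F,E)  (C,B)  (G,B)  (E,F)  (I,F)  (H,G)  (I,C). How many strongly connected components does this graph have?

4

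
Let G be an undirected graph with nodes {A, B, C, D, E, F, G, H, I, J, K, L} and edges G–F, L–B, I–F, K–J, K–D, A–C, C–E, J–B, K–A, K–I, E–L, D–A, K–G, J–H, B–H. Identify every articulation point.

K

Removing K increases the component count from 1 to 2, so K is a cut vertex.
By contrast removing H leaves 1 component; it is not a cut vertex. No other vertex is a cut vertex either.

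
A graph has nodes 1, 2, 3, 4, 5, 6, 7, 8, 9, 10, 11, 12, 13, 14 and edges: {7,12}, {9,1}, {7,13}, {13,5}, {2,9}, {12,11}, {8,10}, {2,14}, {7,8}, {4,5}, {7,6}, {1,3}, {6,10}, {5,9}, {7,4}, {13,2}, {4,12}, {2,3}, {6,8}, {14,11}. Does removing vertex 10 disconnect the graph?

No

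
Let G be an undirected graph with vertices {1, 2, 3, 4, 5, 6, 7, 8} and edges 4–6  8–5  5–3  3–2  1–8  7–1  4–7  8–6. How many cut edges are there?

The edges on the cycle 4-7-1-8-6-4 are not bridges since each lies on that cycle.
But removing 8–5 disconnects 8 from 5; removing 5–3 disconnects 5 from 3; removing 2–3 disconnects 2 from 3 — these are bridges.
That makes 3 bridges.

3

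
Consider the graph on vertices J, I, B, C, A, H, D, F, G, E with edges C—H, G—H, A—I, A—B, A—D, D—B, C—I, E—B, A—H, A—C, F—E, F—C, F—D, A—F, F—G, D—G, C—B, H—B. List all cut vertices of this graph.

Removing G, for instance, still leaves 2 components. No single vertex removal increases the component count — the graph has no articulation points.

none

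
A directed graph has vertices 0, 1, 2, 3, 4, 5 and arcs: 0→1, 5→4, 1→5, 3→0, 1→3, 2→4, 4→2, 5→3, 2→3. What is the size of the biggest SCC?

{0, 1, 2, 3, 4, 5} are all mutually reachable — one SCC of size 6.
The largest has 6 vertices.

6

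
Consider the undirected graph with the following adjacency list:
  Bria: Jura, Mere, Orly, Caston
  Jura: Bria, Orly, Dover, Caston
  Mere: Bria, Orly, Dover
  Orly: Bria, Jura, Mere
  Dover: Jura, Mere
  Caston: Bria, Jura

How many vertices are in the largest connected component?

6

Starting from Bria we can reach Bria, Jura, Mere, Orly, Dover, Caston. That is one component of size 6.
The largest has 6 vertices.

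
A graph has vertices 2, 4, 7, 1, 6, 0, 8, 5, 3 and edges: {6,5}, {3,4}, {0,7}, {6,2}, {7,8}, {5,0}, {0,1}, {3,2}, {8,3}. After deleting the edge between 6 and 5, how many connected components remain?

6 and 5 are still connected via 6-2-3-8-7-0-5, so the component count stays at 1.

1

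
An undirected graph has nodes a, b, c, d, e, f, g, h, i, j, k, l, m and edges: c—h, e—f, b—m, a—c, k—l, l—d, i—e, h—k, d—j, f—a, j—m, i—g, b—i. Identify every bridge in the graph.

g-i

The edges on the cycle b-i-e-f-a-c-h-k-l-d-j-m-b are not bridges since each lies on that cycle.
But removing i—g disconnects i from g — this is a bridge.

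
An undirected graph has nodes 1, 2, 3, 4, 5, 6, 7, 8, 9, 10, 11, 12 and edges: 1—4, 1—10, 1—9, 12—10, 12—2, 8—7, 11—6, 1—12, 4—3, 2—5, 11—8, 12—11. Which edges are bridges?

The edges on the cycle 1-12-10-1 are not bridges since each lies on that cycle.
But removing 12—11 disconnects 12 from 11; removing 1—9 disconnects 1 from 9; removing 3—4 disconnects 3 from 4; removing 1—4 disconnects 1 from 4 — these are bridges.
In total 9 edges are bridges.

1-4, 1-9, 11-12, 11-6, 11-8, 12-2, 2-5, 3-4, 7-8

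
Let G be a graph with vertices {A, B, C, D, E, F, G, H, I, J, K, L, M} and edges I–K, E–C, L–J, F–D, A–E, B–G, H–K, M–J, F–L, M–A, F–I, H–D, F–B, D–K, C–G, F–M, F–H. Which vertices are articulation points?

Removing F increases the component count from 1 to 2, so F is a cut vertex.
By contrast removing A leaves 1 component; it is not a cut vertex. No other vertex is a cut vertex either.

F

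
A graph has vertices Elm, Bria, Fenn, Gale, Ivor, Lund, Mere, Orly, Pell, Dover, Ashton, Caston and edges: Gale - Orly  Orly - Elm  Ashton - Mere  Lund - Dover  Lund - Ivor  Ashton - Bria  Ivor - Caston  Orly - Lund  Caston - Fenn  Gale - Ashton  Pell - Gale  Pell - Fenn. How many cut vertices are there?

Removing Gale increases the component count from 1 to 2, so Gale is a cut vertex.
Removing Lund increases the component count from 1 to 2, so Lund is a cut vertex.
Removing Orly increases the component count from 1 to 2, so Orly is a cut vertex.
Likewise Ashton is a cut vertex.
By contrast removing Mere leaves 1 component; it is not a cut vertex. No other vertex is a cut vertex either.

4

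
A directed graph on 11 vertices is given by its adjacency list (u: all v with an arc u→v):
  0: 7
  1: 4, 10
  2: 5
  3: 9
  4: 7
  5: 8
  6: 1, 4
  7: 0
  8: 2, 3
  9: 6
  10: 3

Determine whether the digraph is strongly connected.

There is no directed path from 6 to 2, so the graph is not strongly connected.

No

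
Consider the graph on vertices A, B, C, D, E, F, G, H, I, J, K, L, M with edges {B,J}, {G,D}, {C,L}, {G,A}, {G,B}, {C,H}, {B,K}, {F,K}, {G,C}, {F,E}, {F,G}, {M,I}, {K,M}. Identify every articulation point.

B, C, F, G, K, M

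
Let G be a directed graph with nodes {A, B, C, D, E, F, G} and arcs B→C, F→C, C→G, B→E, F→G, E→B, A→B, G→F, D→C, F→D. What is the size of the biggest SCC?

4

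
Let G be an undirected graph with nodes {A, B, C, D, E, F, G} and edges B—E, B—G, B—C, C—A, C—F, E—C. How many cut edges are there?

3

The edges on the cycle B-E-C-B are not bridges since each lies on that cycle.
But removing C—F disconnects C from F; removing C—A disconnects C from A; removing B—G disconnects B from G — these are bridges.
That makes 3 bridges.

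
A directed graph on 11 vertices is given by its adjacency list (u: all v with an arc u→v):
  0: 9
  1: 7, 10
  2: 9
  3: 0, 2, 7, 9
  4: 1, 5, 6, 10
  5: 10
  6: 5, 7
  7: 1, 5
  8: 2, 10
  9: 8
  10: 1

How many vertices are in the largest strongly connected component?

4

{1, 5, 7, 10} are all mutually reachable — one SCC of size 4.
{2, 8, 9} are all mutually reachable — one SCC of size 3.
{0} is an SCC by itself.
{6} is an SCC by itself.
{4} is an SCC by itself.
(and 1 more singleton SCC)
The largest has 4 vertices.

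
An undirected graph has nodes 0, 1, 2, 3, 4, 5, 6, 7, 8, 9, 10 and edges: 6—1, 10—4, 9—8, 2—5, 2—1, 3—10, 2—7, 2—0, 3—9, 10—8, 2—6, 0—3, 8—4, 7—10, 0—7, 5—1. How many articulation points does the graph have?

Removing 2 increases the component count from 1 to 2, so 2 is a cut vertex.
By contrast removing 1 leaves 1 component; it is not a cut vertex. No other vertex is a cut vertex either.

1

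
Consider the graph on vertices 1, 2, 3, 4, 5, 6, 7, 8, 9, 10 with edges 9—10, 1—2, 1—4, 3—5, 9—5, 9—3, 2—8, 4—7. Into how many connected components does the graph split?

3

6 is isolated — a component by itself.
Starting from 3 we can reach 3, 5, 9, 10. That is one component of size 4.
Starting from 1 we can reach 1, 2, 4, 7, 8. That is one component of size 5.
Total: 3 components.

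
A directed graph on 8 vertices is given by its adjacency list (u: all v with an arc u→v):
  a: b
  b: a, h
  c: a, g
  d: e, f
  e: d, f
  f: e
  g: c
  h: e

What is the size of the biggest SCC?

3

{d, e, f} are all mutually reachable — one SCC of size 3.
{a, b} are all mutually reachable — one SCC of size 2.
{c, g} are all mutually reachable — one SCC of size 2.
{h} is an SCC by itself.
The largest has 3 vertices.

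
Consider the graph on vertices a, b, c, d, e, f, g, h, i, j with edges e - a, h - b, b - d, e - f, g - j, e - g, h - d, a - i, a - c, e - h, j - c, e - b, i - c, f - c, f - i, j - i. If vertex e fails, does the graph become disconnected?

Yes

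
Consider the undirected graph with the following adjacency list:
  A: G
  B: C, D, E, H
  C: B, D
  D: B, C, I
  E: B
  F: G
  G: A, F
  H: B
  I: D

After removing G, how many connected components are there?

With G gone, the remaining components are: {A}; {F}; {B, C, D, E, H, I}.
That is 3 components.

3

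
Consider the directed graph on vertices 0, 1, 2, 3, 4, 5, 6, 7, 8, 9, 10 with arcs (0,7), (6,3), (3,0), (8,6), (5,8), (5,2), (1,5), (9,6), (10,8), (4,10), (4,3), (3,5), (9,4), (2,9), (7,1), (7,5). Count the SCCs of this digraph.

1

{0, 1, 2, 3, 4, 5, 6, 7, 8, 9, 10} are all mutually reachable — one SCC of size 11.
That gives 1 strongly connected component.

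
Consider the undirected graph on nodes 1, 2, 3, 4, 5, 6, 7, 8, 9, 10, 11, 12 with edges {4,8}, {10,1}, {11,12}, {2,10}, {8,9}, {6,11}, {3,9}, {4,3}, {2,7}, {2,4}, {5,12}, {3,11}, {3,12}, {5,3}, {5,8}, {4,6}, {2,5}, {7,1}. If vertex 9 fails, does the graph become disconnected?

Deleting 9 leaves 1 component (was 1) (its neighbors 3, 8 remain connected to each other), so 9 is not a cut vertex.

No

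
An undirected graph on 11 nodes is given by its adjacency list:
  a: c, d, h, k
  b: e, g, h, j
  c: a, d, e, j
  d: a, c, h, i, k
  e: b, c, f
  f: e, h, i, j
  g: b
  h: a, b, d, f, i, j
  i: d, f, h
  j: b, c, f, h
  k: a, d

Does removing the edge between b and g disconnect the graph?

Removing b-g leaves no path between b and g: the component count goes from 1 to 2. So it is a bridge.

Yes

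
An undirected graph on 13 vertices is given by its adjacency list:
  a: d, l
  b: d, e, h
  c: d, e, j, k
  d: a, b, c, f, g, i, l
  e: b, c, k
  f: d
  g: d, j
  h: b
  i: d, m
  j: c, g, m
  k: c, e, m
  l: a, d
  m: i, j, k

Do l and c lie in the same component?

Yes

From l we can reach a, b, c, d, e, f, g, h, i, j, k, l, m, which includes c.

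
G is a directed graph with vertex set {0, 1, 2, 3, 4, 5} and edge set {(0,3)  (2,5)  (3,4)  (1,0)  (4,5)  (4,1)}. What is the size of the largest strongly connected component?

4

{0, 1, 3, 4} are all mutually reachable — one SCC of size 4.
{5} is an SCC by itself.
{2} is an SCC by itself.
The largest has 4 vertices.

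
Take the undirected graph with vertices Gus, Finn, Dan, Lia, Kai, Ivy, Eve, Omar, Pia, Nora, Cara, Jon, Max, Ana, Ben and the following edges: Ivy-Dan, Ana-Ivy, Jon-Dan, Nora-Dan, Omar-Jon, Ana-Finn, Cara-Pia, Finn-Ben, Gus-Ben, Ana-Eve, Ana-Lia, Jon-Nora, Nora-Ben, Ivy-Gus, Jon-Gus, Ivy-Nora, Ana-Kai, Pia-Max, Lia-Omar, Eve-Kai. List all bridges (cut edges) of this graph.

The edges on the cycle Ana-Eve-Kai-Ana are not bridges since each lies on that cycle.
But removing Pia-Max disconnects Pia from Max; removing Cara-Pia disconnects Cara from Pia — these are bridges.

Cara-Pia, Max-Pia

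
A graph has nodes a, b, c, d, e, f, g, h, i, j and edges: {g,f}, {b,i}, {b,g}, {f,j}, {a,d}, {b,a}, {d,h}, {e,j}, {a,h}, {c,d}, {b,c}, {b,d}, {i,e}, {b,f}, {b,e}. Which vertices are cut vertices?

b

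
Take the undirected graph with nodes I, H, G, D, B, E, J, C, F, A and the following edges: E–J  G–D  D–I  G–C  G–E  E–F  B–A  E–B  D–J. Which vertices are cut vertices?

Removing B increases the component count from 2 to 3, so B is a cut vertex.
Removing D increases the component count from 2 to 3, so D is a cut vertex.
Removing E increases the component count from 2 to 4, so E is a cut vertex.
Likewise G is a cut vertex.
By contrast removing C leaves 2 components; it is not a cut vertex. No other vertex is a cut vertex either.

B, D, E, G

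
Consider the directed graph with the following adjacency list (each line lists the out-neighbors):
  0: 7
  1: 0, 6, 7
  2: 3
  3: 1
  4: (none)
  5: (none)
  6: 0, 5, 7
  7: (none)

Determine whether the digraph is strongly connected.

No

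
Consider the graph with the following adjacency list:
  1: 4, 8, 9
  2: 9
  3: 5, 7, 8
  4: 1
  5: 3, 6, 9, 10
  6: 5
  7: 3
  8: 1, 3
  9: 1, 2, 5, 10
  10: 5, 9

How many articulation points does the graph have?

4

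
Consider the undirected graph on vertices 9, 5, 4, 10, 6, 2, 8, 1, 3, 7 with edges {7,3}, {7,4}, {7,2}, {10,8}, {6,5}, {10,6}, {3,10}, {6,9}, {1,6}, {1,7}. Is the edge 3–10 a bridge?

No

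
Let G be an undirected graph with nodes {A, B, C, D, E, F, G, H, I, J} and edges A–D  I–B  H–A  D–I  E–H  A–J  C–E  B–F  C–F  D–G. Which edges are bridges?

A-J, D-G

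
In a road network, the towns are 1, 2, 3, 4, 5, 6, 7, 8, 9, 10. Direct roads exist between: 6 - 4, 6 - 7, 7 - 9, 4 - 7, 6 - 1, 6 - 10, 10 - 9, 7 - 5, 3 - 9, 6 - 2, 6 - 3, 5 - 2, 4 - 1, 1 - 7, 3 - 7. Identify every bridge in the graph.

none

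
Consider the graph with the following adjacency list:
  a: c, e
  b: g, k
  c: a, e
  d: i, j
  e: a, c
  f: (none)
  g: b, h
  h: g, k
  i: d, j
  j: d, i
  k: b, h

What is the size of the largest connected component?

4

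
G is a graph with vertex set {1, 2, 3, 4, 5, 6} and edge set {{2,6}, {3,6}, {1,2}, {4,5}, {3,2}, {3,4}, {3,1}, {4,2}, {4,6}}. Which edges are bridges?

The edges on the cycle 3-1-2-3 are not bridges since each lies on that cycle.
But removing 4-5 disconnects 4 from 5 — this is a bridge.

4-5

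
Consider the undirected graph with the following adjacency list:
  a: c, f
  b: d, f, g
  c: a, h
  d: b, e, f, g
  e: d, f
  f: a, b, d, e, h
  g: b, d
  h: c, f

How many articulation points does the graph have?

1

Removing f increases the component count from 1 to 2, so f is a cut vertex.
By contrast removing h leaves 1 component; it is not a cut vertex. No other vertex is a cut vertex either.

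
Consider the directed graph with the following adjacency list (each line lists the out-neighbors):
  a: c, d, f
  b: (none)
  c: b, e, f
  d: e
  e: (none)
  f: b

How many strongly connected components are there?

{a} is an SCC by itself.
{b} is an SCC by itself.
{c} is an SCC by itself.
{e} is an SCC by itself.
{d} is an SCC by itself.
(and 1 more singleton SCC)
That gives 6 strongly connected components.

6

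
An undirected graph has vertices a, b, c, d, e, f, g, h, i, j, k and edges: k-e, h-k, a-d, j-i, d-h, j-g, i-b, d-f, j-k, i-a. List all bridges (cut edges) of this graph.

b-i, d-f, e-k, g-j

The edges on the cycle j-i-a-d-h-k-j are not bridges since each lies on that cycle.
But removing d-f disconnects d from f; removing i-b disconnects i from b; removing k-e disconnects k from e; removing j-g disconnects j from g — these are bridges.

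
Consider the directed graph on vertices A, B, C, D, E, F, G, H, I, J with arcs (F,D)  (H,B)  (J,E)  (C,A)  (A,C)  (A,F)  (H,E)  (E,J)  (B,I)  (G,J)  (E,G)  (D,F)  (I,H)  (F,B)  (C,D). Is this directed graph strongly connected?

There is no directed path from J to A, so the graph is not strongly connected.

No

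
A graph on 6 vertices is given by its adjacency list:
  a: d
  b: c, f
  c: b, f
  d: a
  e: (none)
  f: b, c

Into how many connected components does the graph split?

3

e is isolated — a component by itself.
Starting from a we can reach a, d. That is one component of size 2.
Starting from b we can reach b, c, f. That is one component of size 3.
Total: 3 components.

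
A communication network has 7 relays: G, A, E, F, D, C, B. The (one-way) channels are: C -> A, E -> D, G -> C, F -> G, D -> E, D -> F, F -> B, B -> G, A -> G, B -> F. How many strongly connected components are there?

{A, C, G} are all mutually reachable — one SCC of size 3.
{D, E} are all mutually reachable — one SCC of size 2.
{B, F} are all mutually reachable — one SCC of size 2.
That gives 3 strongly connected components.

3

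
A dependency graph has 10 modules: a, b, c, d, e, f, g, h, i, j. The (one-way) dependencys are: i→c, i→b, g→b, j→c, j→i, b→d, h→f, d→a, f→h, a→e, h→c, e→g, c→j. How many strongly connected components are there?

{a, b, d, e, g} are all mutually reachable — one SCC of size 5.
{c, i, j} are all mutually reachable — one SCC of size 3.
{f, h} are all mutually reachable — one SCC of size 2.
That gives 3 strongly connected components.

3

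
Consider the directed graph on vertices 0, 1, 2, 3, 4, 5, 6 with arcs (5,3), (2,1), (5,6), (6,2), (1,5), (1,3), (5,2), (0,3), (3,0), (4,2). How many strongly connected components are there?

{1, 2, 5, 6} are all mutually reachable — one SCC of size 4.
{0, 3} are all mutually reachable — one SCC of size 2.
{4} is an SCC by itself.
That gives 3 strongly connected components.

3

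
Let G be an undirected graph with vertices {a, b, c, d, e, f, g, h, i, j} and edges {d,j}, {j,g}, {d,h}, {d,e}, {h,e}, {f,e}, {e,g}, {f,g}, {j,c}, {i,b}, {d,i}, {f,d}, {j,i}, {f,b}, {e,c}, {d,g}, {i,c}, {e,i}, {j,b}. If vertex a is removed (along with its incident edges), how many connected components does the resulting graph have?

1

With a gone, the remaining components are: {b, c, d, e, f, g, h, i, j}.
That is 1 component.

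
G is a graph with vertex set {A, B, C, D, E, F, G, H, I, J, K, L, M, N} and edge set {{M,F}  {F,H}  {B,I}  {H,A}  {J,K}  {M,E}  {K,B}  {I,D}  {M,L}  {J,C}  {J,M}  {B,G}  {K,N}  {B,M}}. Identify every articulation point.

B, F, H, I, J, K, M

Removing B increases the component count from 1 to 3, so B is a cut vertex.
Removing F increases the component count from 1 to 2, so F is a cut vertex.
Removing H increases the component count from 1 to 2, so H is a cut vertex.
Likewise I, J, K, M are cut vertices.
By contrast removing E leaves 1 component; it is not a cut vertex. No other vertex is a cut vertex either.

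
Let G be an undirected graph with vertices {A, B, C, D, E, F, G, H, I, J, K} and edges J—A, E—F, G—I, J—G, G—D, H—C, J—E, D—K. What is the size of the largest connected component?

8

B is isolated — a component by itself.
Starting from C we can reach C, H. That is one component of size 2.
Starting from A we can reach A, D, E, F, G, I, J, K. That is one component of size 8.
The largest has 8 vertices.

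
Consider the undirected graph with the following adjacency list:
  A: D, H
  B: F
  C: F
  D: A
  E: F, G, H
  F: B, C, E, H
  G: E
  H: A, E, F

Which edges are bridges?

The edges on the cycle E-H-F-E are not bridges since each lies on that cycle.
But removing A-D disconnects A from D; removing E-G disconnects E from G; removing F-B disconnects F from B; removing H-A disconnects H from A — these are bridges.
In total 5 edges are bridges.

A-D, A-H, B-F, C-F, E-G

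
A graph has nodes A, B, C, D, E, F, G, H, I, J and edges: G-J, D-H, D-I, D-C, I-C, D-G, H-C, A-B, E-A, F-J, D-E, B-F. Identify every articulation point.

Removing D increases the component count from 1 to 2, so D is a cut vertex.
By contrast removing F leaves 1 component; it is not a cut vertex. No other vertex is a cut vertex either.

D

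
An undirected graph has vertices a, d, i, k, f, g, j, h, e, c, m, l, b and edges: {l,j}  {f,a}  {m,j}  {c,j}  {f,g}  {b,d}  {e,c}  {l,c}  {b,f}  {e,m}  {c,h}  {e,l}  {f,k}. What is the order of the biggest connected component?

6

i is isolated — a component by itself.
Starting from a we can reach a, b, d, f, g, k. That is one component of size 6.
Starting from c we can reach c, e, h, j, l, m. That is one component of size 6.
The largest has 6 vertices.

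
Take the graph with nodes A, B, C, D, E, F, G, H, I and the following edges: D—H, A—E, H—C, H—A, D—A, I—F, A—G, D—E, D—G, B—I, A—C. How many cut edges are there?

2

The edges on the cycle D-H-A-D are not bridges since each lies on that cycle.
But removing B—I disconnects B from I; removing F—I disconnects F from I — these are bridges.
That makes 2 bridges.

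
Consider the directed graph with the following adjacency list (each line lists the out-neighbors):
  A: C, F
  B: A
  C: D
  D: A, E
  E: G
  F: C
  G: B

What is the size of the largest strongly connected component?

7

{A, B, C, D, E, F, G} are all mutually reachable — one SCC of size 7.
The largest has 7 vertices.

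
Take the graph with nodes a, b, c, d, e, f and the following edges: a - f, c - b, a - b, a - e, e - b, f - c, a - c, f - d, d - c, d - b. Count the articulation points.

0

Removing b, for instance, still leaves 1 component. No single vertex removal increases the component count — the graph has no articulation points.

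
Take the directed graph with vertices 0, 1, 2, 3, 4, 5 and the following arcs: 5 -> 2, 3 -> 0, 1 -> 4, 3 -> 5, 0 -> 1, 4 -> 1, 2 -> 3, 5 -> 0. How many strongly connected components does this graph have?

{2, 3, 5} are all mutually reachable — one SCC of size 3.
{1, 4} are all mutually reachable — one SCC of size 2.
{0} is an SCC by itself.
That gives 3 strongly connected components.

3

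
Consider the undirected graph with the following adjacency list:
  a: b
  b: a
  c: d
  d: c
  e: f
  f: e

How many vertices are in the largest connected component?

2

Starting from c we can reach c, d. That is one component of size 2.
Starting from e we can reach e, f. That is one component of size 2.
Starting from a we can reach a, b. That is one component of size 2.
The largest has 2 vertices.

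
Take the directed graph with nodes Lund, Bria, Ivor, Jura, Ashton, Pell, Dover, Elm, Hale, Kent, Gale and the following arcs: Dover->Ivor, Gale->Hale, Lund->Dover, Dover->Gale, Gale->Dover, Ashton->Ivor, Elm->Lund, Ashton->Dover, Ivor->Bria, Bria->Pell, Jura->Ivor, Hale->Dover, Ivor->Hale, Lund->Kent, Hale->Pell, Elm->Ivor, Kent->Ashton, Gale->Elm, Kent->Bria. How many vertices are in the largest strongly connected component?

8

{Elm, Gale, Hale, Ivor, Kent, Lund, Dover, Ashton} are all mutually reachable — one SCC of size 8.
{Pell} is an SCC by itself.
{Bria} is an SCC by itself.
{Jura} is an SCC by itself.
The largest has 8 vertices.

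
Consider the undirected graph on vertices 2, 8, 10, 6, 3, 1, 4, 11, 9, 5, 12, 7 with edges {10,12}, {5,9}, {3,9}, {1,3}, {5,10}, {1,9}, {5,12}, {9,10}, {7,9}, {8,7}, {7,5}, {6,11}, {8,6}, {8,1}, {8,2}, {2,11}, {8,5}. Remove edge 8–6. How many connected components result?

8 and 6 are still connected via 8-2-11-6, so the component count stays at 2.

2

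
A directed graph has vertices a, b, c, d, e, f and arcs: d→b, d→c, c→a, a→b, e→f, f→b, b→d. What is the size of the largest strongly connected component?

4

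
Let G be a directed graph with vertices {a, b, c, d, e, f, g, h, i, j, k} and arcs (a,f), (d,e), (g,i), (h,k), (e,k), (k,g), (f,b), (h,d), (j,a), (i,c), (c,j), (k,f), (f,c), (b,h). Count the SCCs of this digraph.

1

{a, b, c, d, e, f, g, h, i, j, k} are all mutually reachable — one SCC of size 11.
That gives 1 strongly connected component.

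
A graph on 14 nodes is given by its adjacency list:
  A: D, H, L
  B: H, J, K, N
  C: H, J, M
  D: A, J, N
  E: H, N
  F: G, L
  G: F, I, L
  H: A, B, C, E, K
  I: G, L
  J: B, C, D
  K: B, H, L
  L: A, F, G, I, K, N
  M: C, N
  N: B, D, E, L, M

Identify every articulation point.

L

Removing L increases the component count from 1 to 2, so L is a cut vertex.
By contrast removing I leaves 1 component; it is not a cut vertex. No other vertex is a cut vertex either.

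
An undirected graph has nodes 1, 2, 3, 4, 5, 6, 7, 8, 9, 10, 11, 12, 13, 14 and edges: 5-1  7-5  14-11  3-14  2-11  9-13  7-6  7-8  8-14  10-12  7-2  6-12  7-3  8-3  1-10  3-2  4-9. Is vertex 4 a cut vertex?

No

Deleting 4 leaves 2 components (was 2), so 4 is not a cut vertex.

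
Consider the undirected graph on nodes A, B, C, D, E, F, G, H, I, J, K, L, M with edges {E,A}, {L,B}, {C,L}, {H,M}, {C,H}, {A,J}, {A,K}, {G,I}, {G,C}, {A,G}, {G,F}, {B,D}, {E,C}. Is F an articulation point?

Deleting F leaves 1 component (was 1), so F is not a cut vertex.

No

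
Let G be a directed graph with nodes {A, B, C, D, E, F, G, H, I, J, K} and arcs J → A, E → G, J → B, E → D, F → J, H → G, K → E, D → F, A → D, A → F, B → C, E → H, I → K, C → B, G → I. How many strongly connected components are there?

{E, G, H, I, K} are all mutually reachable — one SCC of size 5.
{A, D, F, J} are all mutually reachable — one SCC of size 4.
{B, C} are all mutually reachable — one SCC of size 2.
That gives 3 strongly connected components.

3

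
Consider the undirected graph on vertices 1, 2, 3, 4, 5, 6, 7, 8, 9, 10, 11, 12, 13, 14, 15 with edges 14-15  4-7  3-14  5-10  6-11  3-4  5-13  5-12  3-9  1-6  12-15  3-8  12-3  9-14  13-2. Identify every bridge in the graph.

The edges on the cycle 3-9-14-3 are not bridges since each lies on that cycle.
But removing 5-13 disconnects 5 from 13; removing 6-11 disconnects 6 from 11; removing 5-12 disconnects 5 from 12; removing 2-13 disconnects 2 from 13 — these are bridges.
In total 9 edges are bridges.

1-6, 10-5, 11-6, 12-5, 13-2, 13-5, 3-4, 3-8, 4-7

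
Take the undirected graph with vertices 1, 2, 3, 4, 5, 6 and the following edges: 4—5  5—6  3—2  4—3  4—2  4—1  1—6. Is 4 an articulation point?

Yes

Deleting 4 raises the number of components from 1 to 2, so 4 is a cut vertex.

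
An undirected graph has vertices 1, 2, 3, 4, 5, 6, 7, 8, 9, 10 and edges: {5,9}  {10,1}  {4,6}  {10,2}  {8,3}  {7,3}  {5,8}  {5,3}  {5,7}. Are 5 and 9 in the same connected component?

From 5 we can reach 3, 5, 7, 8, 9, which includes 9.

Yes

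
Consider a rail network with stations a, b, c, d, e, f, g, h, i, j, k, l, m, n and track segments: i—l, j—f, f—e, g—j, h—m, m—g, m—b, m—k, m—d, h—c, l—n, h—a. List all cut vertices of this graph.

Removing f increases the component count from 2 to 3, so f is a cut vertex.
Removing g increases the component count from 2 to 3, so g is a cut vertex.
Removing h increases the component count from 2 to 4, so h is a cut vertex.
Likewise j, l, m are cut vertices.
By contrast removing i leaves 2 components; it is not a cut vertex. No other vertex is a cut vertex either.

f, g, h, j, l, m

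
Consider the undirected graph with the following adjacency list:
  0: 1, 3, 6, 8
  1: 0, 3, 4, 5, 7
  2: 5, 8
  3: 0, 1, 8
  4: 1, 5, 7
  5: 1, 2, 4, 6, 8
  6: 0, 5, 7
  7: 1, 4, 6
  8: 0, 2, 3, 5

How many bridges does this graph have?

The edges on the cycle 5-8-2-5 are not bridges since each lies on that cycle.
Every edge lies on some cycle, so there are no bridges.

0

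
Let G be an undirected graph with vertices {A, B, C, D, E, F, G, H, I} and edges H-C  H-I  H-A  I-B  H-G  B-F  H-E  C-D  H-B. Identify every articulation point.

B, C, H

Removing B increases the component count from 1 to 2, so B is a cut vertex.
Removing C increases the component count from 1 to 2, so C is a cut vertex.
Removing H increases the component count from 1 to 5, so H is a cut vertex.
By contrast removing E leaves 1 component; it is not a cut vertex. No other vertex is a cut vertex either.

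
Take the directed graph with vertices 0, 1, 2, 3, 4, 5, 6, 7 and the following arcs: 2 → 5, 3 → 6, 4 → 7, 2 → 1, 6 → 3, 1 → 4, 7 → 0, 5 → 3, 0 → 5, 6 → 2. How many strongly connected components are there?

1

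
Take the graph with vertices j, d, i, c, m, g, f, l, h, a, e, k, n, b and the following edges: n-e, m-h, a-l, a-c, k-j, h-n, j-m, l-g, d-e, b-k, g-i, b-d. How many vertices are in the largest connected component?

f is isolated — a component by itself.
Starting from a we can reach a, c, g, i, l. That is one component of size 5.
Starting from b we can reach b, d, e, h, j, k, m, n. That is one component of size 8.
The largest has 8 vertices.

8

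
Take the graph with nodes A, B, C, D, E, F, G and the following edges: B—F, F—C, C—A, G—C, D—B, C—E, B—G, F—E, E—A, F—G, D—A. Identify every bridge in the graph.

none

The edges on the cycle D-B-F-G-C-A-D are not bridges since each lies on that cycle.
Every edge lies on some cycle, so there are no bridges.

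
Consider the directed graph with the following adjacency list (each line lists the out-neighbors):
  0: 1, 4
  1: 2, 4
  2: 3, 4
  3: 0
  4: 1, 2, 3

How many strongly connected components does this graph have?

1

{0, 1, 2, 3, 4} are all mutually reachable — one SCC of size 5.
That gives 1 strongly connected component.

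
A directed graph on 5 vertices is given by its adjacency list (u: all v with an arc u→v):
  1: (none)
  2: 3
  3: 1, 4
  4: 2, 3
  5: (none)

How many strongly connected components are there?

3

{2, 3, 4} are all mutually reachable — one SCC of size 3.
{1} is an SCC by itself.
{5} is an SCC by itself.
That gives 3 strongly connected components.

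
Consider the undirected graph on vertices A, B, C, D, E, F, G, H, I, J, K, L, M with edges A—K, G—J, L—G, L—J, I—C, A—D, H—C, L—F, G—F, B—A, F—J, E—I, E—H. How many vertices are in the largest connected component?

M is isolated — a component by itself.
Starting from F we can reach F, G, J, L. That is one component of size 4.
Starting from A we can reach A, B, D, K. That is one component of size 4.
Starting from C we can reach C, E, H, I. That is one component of size 4.
The largest has 4 vertices.

4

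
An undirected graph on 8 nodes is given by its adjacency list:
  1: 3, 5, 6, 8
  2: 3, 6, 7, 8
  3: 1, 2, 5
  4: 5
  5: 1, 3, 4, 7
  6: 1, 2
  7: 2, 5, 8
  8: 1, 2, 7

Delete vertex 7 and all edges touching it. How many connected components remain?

1

With 7 gone, the remaining components are: {1, 2, 3, 4, 5, 6, 8}.
That is 1 component.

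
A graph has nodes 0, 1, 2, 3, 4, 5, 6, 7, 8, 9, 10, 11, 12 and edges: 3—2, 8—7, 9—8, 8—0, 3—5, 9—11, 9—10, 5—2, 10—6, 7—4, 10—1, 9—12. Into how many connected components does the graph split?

Starting from 2 we can reach 2, 3, 5. That is one component of size 3.
Starting from 0 we can reach 0, 1, 4, 6, 7, 8, 9, 10, 11, 12. That is one component of size 10.
Total: 2 components.

2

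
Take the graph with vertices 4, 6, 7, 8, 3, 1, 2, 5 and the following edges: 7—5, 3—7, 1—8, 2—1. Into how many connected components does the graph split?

4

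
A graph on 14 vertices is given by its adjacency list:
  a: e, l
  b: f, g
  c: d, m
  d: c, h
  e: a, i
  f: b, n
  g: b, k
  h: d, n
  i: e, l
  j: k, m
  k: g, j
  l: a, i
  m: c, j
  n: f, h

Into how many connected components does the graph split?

Starting from a we can reach a, e, i, l. That is one component of size 4.
Starting from b we can reach b, c, d, f, g, h, j, k, m, n. That is one component of size 10.
Total: 2 components.

2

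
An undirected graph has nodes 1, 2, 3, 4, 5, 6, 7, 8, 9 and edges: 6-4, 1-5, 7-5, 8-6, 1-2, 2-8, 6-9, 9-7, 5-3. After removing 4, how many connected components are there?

1

With 4 gone, the remaining components are: {1, 2, 3, 5, 6, 7, 8, 9}.
That is 1 component.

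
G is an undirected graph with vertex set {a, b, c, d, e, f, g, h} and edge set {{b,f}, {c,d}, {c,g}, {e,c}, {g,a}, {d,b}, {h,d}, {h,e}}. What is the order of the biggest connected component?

Starting from a we can reach a, b, c, d, e, f, g, h. That is one component of size 8.
The largest has 8 vertices.

8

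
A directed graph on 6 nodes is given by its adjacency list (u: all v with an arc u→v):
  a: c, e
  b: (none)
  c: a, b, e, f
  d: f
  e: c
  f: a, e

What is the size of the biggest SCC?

4

{a, c, e, f} are all mutually reachable — one SCC of size 4.
{d} is an SCC by itself.
{b} is an SCC by itself.
The largest has 4 vertices.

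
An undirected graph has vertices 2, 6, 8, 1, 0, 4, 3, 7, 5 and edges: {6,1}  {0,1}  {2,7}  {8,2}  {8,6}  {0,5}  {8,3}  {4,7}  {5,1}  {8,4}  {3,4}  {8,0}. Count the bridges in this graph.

0

The edges on the cycle 8-3-4-8 are not bridges since each lies on that cycle.
Every edge lies on some cycle, so there are no bridges.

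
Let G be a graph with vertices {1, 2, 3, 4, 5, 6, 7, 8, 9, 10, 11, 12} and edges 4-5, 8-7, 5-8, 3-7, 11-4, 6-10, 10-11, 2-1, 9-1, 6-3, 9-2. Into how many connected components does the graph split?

3

12 is isolated — a component by itself.
Starting from 1 we can reach 1, 2, 9. That is one component of size 3.
Starting from 3 we can reach 3, 4, 5, 6, 7, 8, 10, 11. That is one component of size 8.
Total: 3 components.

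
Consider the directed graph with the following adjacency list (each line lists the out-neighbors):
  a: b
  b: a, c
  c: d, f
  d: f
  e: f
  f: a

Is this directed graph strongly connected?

There is no directed path from f to e, so the graph is not strongly connected.

No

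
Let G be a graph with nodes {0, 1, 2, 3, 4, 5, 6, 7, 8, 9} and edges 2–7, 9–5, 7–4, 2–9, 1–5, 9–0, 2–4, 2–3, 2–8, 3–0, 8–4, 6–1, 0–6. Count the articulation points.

1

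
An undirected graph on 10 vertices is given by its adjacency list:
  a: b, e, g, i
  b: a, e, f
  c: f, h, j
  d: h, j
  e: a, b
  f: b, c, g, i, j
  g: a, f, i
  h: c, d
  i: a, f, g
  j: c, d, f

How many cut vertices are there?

1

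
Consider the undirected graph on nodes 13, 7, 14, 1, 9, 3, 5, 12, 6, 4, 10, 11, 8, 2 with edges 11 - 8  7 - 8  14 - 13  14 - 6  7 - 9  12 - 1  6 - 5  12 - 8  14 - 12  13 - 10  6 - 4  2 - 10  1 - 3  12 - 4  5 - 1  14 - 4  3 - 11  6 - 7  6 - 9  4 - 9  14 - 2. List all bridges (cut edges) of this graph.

The edges on the cycle 14-13-10-2-14 are not bridges since each lies on that cycle.
Every edge lies on some cycle, so there are no bridges.

none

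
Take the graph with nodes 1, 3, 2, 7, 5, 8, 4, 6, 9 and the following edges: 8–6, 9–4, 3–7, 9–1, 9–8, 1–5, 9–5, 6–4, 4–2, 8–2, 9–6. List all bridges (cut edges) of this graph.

The edges on the cycle 9-1-5-9 are not bridges since each lies on that cycle.
But removing 7–3 disconnects 7 from 3 — this is a bridge.

3-7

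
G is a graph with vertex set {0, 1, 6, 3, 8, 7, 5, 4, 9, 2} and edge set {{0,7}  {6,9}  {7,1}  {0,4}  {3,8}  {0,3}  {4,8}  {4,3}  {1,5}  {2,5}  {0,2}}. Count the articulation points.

Removing 0 increases the component count from 2 to 3, so 0 is a cut vertex.
By contrast removing 7 leaves 2 components; it is not a cut vertex. No other vertex is a cut vertex either.

1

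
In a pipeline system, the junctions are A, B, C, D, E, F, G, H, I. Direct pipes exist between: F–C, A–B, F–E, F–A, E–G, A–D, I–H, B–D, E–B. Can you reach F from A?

Yes

From A we can reach A, B, C, D, E, F, G, which includes F.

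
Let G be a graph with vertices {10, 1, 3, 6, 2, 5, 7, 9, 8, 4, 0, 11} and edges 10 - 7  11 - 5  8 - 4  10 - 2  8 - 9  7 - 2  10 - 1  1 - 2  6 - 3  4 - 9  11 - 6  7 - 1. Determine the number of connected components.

0 is isolated — a component by itself.
Starting from 4 we can reach 4, 8, 9. That is one component of size 3.
Starting from 1 we can reach 1, 2, 7, 10. That is one component of size 4.
Starting from 3 we can reach 3, 5, 6, 11. That is one component of size 4.
Total: 4 components.

4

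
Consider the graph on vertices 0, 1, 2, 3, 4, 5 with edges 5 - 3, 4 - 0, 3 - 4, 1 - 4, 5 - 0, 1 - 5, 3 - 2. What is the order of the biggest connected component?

6

Starting from 0 we can reach 0, 1, 2, 3, 4, 5. That is one component of size 6.
The largest has 6 vertices.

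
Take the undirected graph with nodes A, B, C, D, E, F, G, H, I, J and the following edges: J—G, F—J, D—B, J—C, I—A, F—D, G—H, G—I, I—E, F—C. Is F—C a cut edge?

No

After removing F—C, the path F-J-C still connects them, so the edge is not a bridge.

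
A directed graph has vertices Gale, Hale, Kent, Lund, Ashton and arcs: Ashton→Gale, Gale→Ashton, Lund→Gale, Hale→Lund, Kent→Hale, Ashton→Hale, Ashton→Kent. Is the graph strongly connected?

From Ashton we can reach every vertex (Gale, Hale, Kent, Lund, Ashton), and every vertex can reach Ashton (Gale, Hale, Kent, Lund, Ashton). So the whole graph is one strongly connected component.

Yes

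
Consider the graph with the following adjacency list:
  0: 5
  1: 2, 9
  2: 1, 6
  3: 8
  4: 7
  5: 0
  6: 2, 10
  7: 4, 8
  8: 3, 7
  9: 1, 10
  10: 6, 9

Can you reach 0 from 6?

The component containing 6 is {1, 2, 6, 9, 10}, and 0 is not in it.

No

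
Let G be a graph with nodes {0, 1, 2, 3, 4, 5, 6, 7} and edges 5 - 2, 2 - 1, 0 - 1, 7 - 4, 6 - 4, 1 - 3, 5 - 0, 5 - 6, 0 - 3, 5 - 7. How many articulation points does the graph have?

Removing 5 increases the component count from 1 to 2, so 5 is a cut vertex.
By contrast removing 4 leaves 1 component; it is not a cut vertex. No other vertex is a cut vertex either.

1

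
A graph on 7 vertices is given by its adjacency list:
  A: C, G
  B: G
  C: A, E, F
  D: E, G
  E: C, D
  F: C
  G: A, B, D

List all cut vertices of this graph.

C, G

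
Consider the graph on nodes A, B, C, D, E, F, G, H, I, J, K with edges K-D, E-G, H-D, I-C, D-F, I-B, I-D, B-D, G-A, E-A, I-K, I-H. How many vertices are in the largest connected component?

J is isolated — a component by itself.
Starting from A we can reach A, E, G. That is one component of size 3.
Starting from B we can reach B, C, D, F, H, I, K. That is one component of size 7.
The largest has 7 vertices.

7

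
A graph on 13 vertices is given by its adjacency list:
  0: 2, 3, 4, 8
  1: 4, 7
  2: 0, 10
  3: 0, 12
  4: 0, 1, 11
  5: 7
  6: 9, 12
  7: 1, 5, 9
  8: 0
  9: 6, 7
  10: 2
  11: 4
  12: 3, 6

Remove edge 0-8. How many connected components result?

2

Before removal there is 1 component.
0-8 is a bridge — removing it separates 0's side from 8's side.
After removal: 2 components.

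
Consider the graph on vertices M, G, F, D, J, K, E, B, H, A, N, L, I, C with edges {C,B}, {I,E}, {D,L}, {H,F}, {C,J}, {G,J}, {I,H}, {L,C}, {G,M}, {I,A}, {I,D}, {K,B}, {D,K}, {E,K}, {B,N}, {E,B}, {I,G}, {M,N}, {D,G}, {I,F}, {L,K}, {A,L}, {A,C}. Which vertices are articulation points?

I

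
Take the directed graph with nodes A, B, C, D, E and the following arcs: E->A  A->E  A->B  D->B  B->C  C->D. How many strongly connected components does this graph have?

{B, C, D} are all mutually reachable — one SCC of size 3.
{A, E} are all mutually reachable — one SCC of size 2.
That gives 2 strongly connected components.

2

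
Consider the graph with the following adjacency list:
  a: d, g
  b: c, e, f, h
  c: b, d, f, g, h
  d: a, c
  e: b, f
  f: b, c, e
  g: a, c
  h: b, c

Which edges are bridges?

none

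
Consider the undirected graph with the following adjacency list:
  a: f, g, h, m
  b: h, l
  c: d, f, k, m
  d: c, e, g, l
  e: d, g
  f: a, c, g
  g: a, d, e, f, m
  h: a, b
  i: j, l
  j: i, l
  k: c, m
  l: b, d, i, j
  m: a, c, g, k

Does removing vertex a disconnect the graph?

Deleting a leaves 1 component (was 1) (its neighbors f, g, h, m remain connected to each other), so a is not a cut vertex.

No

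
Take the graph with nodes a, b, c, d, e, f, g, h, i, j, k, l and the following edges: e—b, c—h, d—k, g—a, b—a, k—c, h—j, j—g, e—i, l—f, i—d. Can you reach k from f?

No

The component containing f is {f, l}, and k is not in it.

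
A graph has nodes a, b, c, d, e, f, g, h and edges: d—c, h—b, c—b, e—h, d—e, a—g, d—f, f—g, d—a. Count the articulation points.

1

Removing d increases the component count from 1 to 2, so d is a cut vertex.
By contrast removing b leaves 1 component; it is not a cut vertex. No other vertex is a cut vertex either.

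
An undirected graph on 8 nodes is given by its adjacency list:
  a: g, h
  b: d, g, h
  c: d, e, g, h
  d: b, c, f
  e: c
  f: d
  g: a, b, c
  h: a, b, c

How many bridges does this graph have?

The edges on the cycle d-b-h-c-d are not bridges since each lies on that cycle.
But removing c-e disconnects c from e; removing d-f disconnects d from f — these are bridges.
That makes 2 bridges.

2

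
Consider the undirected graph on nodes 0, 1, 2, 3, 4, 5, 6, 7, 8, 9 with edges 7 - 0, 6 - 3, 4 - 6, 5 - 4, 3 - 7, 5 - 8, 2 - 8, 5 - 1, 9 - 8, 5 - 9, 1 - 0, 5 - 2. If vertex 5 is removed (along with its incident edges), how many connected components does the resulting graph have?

2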